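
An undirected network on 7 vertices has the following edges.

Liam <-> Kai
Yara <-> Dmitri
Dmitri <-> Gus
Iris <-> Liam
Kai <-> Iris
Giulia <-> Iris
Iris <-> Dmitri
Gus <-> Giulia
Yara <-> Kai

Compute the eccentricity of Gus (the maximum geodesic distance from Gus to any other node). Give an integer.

Distances from Gus: Dmitri:1, Giulia:1, Iris:2, Kai:3, Liam:3, Yara:2.
The largest is 3 (to Kai and Liam), so the eccentricity of Gus is 3.

3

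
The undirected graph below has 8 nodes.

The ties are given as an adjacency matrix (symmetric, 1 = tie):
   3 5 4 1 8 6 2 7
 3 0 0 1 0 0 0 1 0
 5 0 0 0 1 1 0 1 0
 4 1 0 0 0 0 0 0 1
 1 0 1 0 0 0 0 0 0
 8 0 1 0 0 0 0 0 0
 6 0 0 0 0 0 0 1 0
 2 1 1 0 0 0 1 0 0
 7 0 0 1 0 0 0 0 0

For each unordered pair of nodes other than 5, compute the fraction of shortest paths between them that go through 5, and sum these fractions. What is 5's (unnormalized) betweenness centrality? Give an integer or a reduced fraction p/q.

Pairs whose geodesics pass through 5 — 3–1: 1; 3–8: 1; 4–1: 1; 4–8: 1; 1–8: 1; 1–6: 1; 1–2: 1; 1–7: 1; 8–6: 1; 8–2: 1; 8–7: 1.
All other pairs contribute 0.
Summing the contributions gives betweenness(5) = 11.

11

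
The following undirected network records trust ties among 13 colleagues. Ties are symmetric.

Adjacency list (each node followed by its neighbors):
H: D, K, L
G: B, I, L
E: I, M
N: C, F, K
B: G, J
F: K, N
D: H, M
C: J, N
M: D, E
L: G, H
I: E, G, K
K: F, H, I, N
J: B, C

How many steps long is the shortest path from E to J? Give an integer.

4

One shortest route is E – I – G – B – J, which uses 4 edges, and at distance 3 from E we only reach {B, F, H, L, N}, which does not include J. So d(E,J) = 4.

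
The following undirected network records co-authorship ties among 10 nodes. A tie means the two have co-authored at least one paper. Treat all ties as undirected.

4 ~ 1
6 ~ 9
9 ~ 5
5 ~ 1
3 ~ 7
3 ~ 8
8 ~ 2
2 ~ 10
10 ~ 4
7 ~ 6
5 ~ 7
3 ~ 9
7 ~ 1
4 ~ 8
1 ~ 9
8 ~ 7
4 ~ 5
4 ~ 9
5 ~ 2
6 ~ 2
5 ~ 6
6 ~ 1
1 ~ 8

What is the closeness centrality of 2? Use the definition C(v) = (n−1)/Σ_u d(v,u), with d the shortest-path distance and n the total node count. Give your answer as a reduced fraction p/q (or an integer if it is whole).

Distances from 2: 1:2, 3:2, 4:2, 5:1, 6:1, 7:2, 8:1, 9:2, 10:1. Sum = 14.
n = 10, so closeness = 9/14.

9/14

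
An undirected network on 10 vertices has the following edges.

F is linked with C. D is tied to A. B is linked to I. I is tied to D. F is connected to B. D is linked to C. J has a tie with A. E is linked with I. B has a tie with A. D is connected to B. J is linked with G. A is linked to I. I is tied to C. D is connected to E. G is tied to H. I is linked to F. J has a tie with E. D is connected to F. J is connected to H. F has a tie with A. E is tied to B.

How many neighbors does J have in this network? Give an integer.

J is directly tied to A, E, G, and H. That is 4 neighbors, so the degree of J is 4.

4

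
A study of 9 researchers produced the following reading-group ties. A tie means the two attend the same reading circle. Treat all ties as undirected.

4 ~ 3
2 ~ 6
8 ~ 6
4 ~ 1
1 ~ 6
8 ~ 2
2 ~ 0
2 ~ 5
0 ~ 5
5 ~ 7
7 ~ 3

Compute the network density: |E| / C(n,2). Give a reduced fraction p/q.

There are 11 edges and 9 nodes, so the maximum possible is C(9,2) = 36.
Density = 11/36.

11/36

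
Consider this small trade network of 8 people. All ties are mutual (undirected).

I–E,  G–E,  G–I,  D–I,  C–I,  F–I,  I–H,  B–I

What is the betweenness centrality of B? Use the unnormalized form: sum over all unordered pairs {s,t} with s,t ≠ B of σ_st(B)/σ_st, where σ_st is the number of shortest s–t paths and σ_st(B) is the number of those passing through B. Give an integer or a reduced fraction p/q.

0

No shortest path between any pair of other nodes passes through B.
Summing the contributions gives betweenness(B) = 0.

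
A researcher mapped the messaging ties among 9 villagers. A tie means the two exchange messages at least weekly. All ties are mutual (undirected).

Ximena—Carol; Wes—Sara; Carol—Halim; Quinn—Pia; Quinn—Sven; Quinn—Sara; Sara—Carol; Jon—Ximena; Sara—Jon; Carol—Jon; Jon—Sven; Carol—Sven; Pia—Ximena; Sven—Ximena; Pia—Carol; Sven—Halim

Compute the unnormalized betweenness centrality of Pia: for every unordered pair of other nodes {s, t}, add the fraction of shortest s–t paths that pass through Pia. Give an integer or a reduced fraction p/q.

5/6

Pairs whose geodesics pass through Pia — Carol–Quinn: 1/3; Ximena–Quinn: 1/2.
All other pairs contribute 0.
Summing the contributions gives betweenness(Pia) = 5/6.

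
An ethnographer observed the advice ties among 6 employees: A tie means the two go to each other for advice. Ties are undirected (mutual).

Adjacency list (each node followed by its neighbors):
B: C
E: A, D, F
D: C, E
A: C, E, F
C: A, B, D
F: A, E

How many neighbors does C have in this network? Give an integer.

3

C is directly tied to A, B, and D. That is 3 neighbors, so the degree of C is 3.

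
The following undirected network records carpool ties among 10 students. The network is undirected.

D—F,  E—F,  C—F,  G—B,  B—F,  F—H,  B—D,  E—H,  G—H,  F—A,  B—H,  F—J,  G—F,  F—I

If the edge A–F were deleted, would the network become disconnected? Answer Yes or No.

Without the A–F edge there is no alternate route between A and F, so the network disconnects. It is a bridge.

Yes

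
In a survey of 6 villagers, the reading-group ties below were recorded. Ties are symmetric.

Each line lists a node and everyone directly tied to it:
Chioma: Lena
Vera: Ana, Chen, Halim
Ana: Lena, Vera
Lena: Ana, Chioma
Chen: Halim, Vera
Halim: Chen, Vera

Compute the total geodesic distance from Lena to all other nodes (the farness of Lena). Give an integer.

Distances from Lena: Ana:1, Chen:3, Chioma:1, Halim:3, Vera:2.
Sum = 1 + 3 + 1 + 3 + 2 = 10.

10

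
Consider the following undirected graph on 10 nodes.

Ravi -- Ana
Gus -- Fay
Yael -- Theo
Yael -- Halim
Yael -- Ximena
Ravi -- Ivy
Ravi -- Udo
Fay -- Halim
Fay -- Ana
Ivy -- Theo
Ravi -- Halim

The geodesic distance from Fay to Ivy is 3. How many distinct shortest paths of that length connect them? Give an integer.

The shortest distance is 3. The length-3 paths are: Fay–Halim–Ravi–Ivy; Fay–Ana–Ravi–Ivy.
That gives 2 distinct shortest paths.

2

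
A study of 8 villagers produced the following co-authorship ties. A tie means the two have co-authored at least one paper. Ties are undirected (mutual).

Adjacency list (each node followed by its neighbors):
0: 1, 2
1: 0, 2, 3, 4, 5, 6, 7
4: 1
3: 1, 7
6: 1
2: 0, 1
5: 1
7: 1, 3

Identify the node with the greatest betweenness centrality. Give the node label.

Unnormalized betweenness of each node: 0:0, 1:19, 2:0, 3:0, 4:0, 5:0, 6:0, 7:0.
1 has the largest value, 19, making it the main broker — the node through which the most shortest paths run.

1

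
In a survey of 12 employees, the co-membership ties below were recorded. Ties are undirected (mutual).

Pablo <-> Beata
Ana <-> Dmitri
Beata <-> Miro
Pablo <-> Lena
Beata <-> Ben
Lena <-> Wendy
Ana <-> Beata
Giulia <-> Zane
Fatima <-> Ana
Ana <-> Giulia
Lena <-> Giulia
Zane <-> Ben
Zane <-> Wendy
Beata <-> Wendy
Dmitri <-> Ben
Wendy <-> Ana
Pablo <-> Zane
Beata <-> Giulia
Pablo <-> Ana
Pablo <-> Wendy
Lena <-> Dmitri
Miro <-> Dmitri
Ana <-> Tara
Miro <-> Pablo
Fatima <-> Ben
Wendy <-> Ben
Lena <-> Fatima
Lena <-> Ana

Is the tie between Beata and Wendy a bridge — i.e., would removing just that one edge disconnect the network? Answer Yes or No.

Even without that edge, Beata still reaches Wendy via Beata – Ana – Wendy, so the network stays connected. Not a bridge.

No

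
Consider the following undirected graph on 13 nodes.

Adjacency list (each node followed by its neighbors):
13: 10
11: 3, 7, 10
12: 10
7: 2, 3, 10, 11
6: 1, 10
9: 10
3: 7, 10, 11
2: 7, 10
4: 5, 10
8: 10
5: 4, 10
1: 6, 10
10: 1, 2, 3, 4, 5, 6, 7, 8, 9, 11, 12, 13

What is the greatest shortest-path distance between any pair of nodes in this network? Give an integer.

2

Eccentricity of each node (its greatest distance to any other): 1:2, 2:2, 3:2, 4:2, 5:2, 6:2, 7:2, 8:2, 9:2, 10:1, 11:2, 12:2, 13:2.
The maximum eccentricity is 2, realized for instance by the pair 3–9 via 3 – 10 – 9. So the diameter is 2.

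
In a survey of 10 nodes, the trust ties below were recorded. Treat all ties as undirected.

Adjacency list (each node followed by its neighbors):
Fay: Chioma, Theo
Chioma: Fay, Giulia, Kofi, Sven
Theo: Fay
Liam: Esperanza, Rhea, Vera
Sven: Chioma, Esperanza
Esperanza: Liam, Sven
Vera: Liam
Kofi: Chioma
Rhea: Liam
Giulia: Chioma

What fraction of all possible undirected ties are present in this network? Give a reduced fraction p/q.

1/5

There are 9 edges and 10 nodes, so the maximum possible is C(10,2) = 45.
Density = 9/45 = 1/5.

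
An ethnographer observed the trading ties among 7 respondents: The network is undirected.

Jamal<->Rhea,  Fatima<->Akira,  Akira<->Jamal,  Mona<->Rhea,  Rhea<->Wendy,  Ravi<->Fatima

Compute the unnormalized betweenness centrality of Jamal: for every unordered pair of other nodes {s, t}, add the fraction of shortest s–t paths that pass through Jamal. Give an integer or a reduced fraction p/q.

Pairs whose geodesics pass through Jamal — Rhea–Akira: 1; Rhea–Fatima: 1; Rhea–Ravi: 1; Akira–Mona: 1; Akira–Wendy: 1; Mona–Fatima: 1; Mona–Ravi: 1; Wendy–Fatima: 1; Wendy–Ravi: 1.
All other pairs contribute 0.
Summing the contributions gives betweenness(Jamal) = 9.

9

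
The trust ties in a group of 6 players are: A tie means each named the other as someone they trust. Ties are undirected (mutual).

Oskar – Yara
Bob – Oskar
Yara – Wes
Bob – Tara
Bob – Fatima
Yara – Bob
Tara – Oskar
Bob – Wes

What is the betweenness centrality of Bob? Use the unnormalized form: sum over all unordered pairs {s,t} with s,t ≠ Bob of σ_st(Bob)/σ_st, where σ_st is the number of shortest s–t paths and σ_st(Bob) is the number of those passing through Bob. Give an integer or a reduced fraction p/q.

Pairs whose geodesics pass through Bob — Yara–Fatima: 1; Yara–Tara: 1/2; Fatima–Oskar: 1; Fatima–Tara: 1; Fatima–Wes: 1; Oskar–Wes: 1/2; Tara–Wes: 1.
All other pairs contribute 0.
Summing the contributions gives betweenness(Bob) = 6.

6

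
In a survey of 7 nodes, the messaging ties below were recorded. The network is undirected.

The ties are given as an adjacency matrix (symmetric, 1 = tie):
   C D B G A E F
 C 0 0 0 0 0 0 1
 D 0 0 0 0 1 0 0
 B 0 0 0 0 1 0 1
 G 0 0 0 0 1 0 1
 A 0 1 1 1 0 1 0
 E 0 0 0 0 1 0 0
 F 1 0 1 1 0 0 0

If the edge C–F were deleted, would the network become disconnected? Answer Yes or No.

Without the C–F edge there is no alternate route between C and F, so the network disconnects. It is a bridge.

Yes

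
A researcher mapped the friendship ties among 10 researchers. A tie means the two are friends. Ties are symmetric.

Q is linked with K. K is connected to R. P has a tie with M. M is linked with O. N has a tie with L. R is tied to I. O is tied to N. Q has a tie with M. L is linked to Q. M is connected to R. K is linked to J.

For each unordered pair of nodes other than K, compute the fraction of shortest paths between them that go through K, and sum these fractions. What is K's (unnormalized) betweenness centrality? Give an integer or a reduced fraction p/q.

10

Pairs whose geodesics pass through K — L–J: 1; L–R: 1/2; L–I: 1/2; J–N: 1; J–M: 2/2; J–R: 1; J–Q: 1; J–P: 2/2; J–O: 2/2; J–I: 1; R–Q: 1/2; Q–I: 1/2.
All other pairs contribute 0.
Summing the contributions gives betweenness(K) = 10.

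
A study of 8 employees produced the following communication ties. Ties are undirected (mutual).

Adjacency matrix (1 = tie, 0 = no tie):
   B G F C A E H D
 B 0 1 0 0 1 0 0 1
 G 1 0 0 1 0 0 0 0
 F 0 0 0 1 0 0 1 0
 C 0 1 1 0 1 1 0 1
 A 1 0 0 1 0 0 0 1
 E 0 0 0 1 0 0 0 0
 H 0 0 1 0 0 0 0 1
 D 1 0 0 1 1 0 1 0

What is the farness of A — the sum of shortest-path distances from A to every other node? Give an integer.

Distances from A: B:1, C:1, D:1, E:2, F:2, G:2, H:2.
Sum = 1 + 1 + 1 + 2 + 2 + 2 + 2 = 11.

11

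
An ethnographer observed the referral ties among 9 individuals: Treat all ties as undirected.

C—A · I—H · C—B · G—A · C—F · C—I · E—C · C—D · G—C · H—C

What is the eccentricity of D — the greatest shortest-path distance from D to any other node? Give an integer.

Distances from D: A:2, B:2, C:1, E:2, F:2, G:2, H:2, I:2.
The largest is 2 (to I, A, B, F, E, H, and G), so the eccentricity of D is 2.

2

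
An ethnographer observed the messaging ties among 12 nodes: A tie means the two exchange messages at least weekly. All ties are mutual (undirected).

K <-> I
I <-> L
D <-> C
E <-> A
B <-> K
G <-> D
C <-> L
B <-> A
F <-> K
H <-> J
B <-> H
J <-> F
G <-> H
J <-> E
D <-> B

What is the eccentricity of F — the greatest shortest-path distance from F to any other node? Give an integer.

4

Distances from F: A:3, B:2, C:4, D:3, E:2, G:3, H:2, I:2, J:1, K:1, L:3.
The largest is 4 (to C), so the eccentricity of F is 4.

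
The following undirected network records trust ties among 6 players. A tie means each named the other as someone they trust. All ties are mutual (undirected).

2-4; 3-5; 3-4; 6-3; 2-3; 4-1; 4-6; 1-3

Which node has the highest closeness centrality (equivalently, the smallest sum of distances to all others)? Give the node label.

3

Farness (sum of distances to all others) for each node — 1:8, 2:8, 3:5, 4:6, 5:9, 6:8.
The smallest farness is 5, for 3, so 3 has the highest closeness.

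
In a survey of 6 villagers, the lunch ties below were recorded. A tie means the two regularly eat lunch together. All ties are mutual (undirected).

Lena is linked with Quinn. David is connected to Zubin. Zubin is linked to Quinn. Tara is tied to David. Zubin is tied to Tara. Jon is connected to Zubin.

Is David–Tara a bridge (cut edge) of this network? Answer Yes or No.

No

Even without that edge, David still reaches Tara via David – Zubin – Tara, so the network stays connected. Not a bridge.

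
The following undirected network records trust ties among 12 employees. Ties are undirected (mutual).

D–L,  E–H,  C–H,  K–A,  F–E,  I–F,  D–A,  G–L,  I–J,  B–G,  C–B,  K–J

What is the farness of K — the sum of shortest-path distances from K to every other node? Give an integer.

Distances from K: A:1, B:5, C:6, D:2, E:4, F:3, G:4, H:5, I:2, J:1, L:3.
Sum = 1 + 5 + 6 + 2 + 4 + 3 + 4 + 5 + 2 + 1 + 3 = 36.

36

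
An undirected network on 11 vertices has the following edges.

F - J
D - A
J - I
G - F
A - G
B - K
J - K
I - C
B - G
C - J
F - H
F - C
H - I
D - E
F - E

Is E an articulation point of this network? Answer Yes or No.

Even without E, every remaining node can still reach every other (the residual graph is connected), so E is not a cut vertex.

No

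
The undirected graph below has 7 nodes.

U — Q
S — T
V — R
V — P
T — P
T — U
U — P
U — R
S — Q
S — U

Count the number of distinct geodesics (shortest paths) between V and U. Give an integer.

2

The shortest distance is 2. The length-2 paths are: V–R–U; V–P–U.
That gives 2 distinct shortest paths.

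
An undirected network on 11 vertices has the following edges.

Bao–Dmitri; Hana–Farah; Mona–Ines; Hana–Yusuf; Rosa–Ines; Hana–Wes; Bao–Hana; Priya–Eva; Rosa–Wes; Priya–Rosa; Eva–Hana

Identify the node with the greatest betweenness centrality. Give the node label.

Hana

Unnormalized betweenness of each node: Bao:9, Dmitri:0, Eva:5, Farah:0, Hana:30, Ines:9, Mona:0, Priya:3, Rosa:17, Wes:15, Yusuf:0.
Hana has the largest value, 30, making it the main broker — the node through which the most shortest paths run.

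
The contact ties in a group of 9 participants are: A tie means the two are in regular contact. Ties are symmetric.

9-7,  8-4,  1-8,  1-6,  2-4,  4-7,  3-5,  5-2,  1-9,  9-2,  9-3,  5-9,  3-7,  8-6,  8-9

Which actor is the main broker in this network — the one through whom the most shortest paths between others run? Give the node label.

9

Unnormalized betweenness of each node: 1:13/6, 2:4/3, 3:1/2, 4:13/6, 5:1/2, 6:0, 7:4/3, 8:31/6, 9:71/6.
9 has the largest value, 71/6, making it the main broker — the node through which the most shortest paths run.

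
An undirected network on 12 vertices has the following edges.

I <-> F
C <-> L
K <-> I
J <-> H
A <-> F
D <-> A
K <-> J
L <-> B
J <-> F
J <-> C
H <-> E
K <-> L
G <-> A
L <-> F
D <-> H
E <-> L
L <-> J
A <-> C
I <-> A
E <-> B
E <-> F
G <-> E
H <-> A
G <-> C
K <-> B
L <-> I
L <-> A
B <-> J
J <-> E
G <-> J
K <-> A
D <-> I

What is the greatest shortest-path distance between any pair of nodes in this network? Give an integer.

Eccentricity of each node (its greatest distance to any other): A:2, B:3, C:2, D:3, E:2, F:2, G:2, H:2, I:2, J:2, K:2, L:2.
The maximum eccentricity is 3, realized for instance by the pair D–B via D – H – E – B. So the diameter is 3.

3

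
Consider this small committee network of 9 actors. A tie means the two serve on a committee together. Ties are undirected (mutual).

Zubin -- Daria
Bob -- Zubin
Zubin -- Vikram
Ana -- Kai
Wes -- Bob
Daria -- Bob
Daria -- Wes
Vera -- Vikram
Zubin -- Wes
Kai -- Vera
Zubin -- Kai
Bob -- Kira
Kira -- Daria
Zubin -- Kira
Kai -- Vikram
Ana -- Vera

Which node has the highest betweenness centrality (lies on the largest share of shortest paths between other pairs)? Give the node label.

Unnormalized betweenness of each node: Ana:0, Bob:1/3, Daria:1/3, Kai:8, Kira:0, Vera:1/2, Vikram:5/2, Wes:0, Zubin:49/3.
Zubin has the largest value, 49/3, making it the main broker — the node through which the most shortest paths run.

Zubin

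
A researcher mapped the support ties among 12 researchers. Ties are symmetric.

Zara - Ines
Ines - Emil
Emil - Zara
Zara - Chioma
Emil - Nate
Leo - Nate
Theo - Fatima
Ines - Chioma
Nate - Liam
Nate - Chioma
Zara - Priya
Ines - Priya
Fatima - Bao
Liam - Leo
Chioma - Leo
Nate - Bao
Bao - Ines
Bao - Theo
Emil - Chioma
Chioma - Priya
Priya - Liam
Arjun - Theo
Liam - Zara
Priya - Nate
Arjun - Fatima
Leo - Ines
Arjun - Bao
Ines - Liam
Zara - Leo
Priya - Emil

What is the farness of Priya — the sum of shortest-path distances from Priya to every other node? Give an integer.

19

Distances from Priya: Arjun:3, Bao:2, Chioma:1, Emil:1, Fatima:3, Ines:1, Leo:2, Liam:1, Nate:1, Theo:3, Zara:1.
Sum = 3 + 2 + 1 + 1 + 3 + 1 + 2 + 1 + 1 + 3 + 1 = 19.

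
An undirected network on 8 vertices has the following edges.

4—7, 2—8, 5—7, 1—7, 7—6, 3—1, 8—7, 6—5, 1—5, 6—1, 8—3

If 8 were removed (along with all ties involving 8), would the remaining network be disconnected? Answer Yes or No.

Yes

Removing 8 leaves {2} with no path to {1, 3, 4, 5, 6, and 7}, so the network splits into 2 components. 8 is a cut vertex.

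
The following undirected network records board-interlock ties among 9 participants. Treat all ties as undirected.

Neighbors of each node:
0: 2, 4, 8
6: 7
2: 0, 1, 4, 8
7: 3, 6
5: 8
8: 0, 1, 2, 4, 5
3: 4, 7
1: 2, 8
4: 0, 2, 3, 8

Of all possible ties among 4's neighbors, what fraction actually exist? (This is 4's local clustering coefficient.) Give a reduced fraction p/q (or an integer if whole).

4's neighbors: 0, 2, 3, and 8 (k = 4).
Possible neighbor pairs: C(4,2) = 6. Edges among them: 0–2, 0–8, 2–8 → e = 3.
Clustering(4) = 3/6 = 1/2.

1/2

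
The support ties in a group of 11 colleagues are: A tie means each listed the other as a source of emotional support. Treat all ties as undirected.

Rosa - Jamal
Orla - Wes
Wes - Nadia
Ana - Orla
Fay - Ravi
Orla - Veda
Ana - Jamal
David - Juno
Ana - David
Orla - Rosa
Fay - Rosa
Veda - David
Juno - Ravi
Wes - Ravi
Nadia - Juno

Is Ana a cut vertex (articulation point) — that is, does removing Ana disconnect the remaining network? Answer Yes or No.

Even without Ana, every remaining node can still reach every other (the residual graph is connected), so Ana is not a cut vertex.

No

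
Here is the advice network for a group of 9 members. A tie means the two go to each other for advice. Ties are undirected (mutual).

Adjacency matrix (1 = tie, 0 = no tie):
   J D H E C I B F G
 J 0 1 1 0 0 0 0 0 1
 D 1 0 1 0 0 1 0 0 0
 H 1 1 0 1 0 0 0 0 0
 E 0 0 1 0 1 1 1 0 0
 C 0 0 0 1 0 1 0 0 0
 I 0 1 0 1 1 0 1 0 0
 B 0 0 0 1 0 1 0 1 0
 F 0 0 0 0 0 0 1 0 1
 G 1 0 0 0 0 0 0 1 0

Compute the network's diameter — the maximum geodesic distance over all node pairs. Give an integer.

4

Eccentricity of each node (its greatest distance to any other): B:3, C:4, D:3, E:3, F:3, G:4, H:3, I:3, J:3.
The maximum eccentricity is 4, realized for instance by the pair C–G via C – I – D – J – G. So the diameter is 4.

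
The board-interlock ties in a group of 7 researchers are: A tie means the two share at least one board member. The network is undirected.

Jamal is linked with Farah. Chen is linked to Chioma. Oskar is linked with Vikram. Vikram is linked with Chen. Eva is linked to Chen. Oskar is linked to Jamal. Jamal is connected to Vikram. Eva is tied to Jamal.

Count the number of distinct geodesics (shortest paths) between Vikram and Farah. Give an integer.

1

The shortest distance is 2, and the only length-2 path is Vikram–Jamal–Farah. So there is exactly 1 shortest path.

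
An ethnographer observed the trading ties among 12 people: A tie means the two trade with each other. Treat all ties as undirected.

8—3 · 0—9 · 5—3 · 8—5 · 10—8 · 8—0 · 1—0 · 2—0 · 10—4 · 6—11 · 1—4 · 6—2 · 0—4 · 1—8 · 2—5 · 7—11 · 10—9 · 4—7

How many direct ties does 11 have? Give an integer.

2

11 is directly tied to 6 and 7. That is 2 neighbors, so the degree of 11 is 2.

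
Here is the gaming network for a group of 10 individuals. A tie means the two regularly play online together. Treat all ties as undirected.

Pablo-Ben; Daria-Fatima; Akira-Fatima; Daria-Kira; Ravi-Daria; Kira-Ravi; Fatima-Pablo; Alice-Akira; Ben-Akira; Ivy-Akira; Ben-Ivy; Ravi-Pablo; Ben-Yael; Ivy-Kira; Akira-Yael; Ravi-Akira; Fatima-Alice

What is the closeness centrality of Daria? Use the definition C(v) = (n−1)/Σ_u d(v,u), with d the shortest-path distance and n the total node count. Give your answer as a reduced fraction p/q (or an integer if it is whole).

9/17

Distances from Daria: Akira:2, Alice:2, Ben:3, Fatima:1, Ivy:2, Kira:1, Pablo:2, Ravi:1, Yael:3. Sum = 17.
n = 10, so closeness = 9/17.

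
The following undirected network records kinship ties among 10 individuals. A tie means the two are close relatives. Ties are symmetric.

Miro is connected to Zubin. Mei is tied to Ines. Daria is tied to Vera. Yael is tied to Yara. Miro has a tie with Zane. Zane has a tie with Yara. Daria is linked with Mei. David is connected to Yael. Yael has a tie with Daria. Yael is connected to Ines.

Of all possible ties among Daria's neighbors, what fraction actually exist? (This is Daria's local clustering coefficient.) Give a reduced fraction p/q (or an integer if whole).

Daria's neighbors: Mei, Vera, and Yael (k = 3).
Possible neighbor pairs: C(3,2) = 3. Edges among them: none → e = 0.
Clustering(Daria) = 0/3 = 0.

0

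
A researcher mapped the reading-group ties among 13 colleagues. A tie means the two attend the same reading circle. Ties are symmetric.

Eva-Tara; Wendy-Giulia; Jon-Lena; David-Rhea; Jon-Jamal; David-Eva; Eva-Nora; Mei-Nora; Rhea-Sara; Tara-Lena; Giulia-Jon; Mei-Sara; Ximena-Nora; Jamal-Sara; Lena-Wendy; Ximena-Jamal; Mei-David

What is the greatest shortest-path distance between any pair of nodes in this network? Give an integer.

Eccentricity of each node (its greatest distance to any other): David:5, Eva:4, Giulia:5, Jamal:3, Jon:4, Lena:4, Mei:5, Nora:4, Rhea:5, Sara:4, Tara:4, Wendy:5, Ximena:4.
The maximum eccentricity is 5, realized for instance by the pair David–Giulia via David – Eva – Tara – Lena – Jon – Giulia. So the diameter is 5.

5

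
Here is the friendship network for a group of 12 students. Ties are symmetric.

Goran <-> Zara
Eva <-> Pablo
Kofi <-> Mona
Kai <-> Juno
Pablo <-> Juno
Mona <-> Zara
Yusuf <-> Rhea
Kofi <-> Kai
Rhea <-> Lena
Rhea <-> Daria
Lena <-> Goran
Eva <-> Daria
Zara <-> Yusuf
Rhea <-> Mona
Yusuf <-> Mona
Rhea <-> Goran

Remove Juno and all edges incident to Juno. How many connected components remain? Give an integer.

1

Juno's neighbors (Kai and Pablo) remain reachable from one another through other ties, so the rest of the network stays in one piece.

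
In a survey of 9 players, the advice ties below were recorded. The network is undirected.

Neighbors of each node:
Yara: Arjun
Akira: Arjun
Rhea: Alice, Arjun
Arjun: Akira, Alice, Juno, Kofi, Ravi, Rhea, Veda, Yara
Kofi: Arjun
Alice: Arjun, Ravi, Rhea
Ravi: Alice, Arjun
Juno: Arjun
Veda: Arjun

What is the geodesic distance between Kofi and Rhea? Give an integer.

One shortest route is Kofi – Arjun – Rhea, which uses 2 edges, and Kofi and Rhea are not directly tied, so nothing shorter exists. So d(Kofi,Rhea) = 2.

2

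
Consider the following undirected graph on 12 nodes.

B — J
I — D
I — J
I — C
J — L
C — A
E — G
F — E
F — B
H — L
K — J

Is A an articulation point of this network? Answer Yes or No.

Even without A, every remaining node can still reach every other (the residual graph is connected), so A is not a cut vertex.

No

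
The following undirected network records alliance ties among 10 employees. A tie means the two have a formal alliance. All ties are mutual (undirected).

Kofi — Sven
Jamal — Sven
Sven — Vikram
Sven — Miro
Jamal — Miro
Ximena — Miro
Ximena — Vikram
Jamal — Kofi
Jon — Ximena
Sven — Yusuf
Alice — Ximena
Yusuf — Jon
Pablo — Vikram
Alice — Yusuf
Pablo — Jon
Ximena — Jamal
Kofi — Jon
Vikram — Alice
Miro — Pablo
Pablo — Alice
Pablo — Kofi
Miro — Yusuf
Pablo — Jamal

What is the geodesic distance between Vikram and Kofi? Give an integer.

2

One shortest route is Vikram – Pablo – Kofi, which uses 2 edges, and Vikram and Kofi are not directly tied, so nothing shorter exists. So d(Vikram,Kofi) = 2.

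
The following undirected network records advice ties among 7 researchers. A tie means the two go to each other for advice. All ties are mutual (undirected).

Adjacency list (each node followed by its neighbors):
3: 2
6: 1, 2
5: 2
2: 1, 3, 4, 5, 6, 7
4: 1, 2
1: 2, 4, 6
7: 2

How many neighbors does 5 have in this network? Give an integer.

5 is directly tied to 2. That is 1 neighbor, so the degree of 5 is 1.

1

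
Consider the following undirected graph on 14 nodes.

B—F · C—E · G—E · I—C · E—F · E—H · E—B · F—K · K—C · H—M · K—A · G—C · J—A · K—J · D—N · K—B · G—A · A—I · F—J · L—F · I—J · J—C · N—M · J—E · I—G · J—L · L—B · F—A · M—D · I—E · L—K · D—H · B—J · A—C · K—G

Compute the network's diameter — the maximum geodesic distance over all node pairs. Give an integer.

5

Eccentricity of each node (its greatest distance to any other): A:5, B:4, C:4, D:4, E:3, F:4, G:4, H:3, I:4, J:4, K:5, L:5, M:4, N:5.
The maximum eccentricity is 5, realized for instance by the pair N–L via N – M – H – E – J – L. So the diameter is 5.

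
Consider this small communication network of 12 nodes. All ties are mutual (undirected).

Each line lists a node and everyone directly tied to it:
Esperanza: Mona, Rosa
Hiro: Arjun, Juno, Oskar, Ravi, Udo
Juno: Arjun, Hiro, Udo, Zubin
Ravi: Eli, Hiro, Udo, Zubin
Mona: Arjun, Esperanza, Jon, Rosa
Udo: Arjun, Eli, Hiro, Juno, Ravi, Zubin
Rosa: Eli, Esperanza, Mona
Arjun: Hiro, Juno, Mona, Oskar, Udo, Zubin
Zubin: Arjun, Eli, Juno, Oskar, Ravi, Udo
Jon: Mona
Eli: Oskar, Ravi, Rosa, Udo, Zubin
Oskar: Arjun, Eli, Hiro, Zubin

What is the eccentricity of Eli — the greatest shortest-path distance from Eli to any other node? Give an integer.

Distances from Eli: Arjun:2, Esperanza:2, Hiro:2, Jon:3, Juno:2, Mona:2, Oskar:1, Ravi:1, Rosa:1, Udo:1, Zubin:1.
The largest is 3 (to Jon), so the eccentricity of Eli is 3.

3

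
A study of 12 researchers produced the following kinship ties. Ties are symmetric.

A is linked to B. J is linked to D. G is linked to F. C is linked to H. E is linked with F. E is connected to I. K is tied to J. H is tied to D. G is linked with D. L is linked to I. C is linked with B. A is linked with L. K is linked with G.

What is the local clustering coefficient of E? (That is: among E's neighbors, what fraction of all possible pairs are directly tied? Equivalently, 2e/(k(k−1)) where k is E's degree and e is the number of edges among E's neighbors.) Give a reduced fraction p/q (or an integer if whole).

E's neighbors: F and I (k = 2).
Possible neighbor pairs: C(2,2) = 1. Edges among them: none → e = 0.
Clustering(E) = 0/1.

0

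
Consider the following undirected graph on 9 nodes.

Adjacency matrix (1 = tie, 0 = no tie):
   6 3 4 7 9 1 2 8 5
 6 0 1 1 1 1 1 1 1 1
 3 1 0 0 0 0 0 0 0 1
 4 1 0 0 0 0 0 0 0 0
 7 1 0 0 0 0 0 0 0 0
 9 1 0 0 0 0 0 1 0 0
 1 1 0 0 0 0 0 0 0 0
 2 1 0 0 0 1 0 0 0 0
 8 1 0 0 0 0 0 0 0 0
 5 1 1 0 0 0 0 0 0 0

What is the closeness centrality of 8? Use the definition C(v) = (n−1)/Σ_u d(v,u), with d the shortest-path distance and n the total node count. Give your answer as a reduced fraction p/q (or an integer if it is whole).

8/15

Distances from 8: 1:2, 2:2, 3:2, 4:2, 5:2, 6:1, 7:2, 9:2. Sum = 15.
n = 9, so closeness = 8/15.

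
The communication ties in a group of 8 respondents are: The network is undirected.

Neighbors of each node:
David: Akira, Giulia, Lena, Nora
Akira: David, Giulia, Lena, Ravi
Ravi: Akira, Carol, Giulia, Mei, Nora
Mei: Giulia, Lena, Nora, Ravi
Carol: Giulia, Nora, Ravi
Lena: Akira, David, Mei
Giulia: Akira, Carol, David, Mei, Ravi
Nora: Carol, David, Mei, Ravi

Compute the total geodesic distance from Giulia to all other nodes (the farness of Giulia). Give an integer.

9

Distances from Giulia: Akira:1, Carol:1, David:1, Lena:2, Mei:1, Nora:2, Ravi:1.
Sum = 1 + 1 + 1 + 2 + 1 + 2 + 1 = 9.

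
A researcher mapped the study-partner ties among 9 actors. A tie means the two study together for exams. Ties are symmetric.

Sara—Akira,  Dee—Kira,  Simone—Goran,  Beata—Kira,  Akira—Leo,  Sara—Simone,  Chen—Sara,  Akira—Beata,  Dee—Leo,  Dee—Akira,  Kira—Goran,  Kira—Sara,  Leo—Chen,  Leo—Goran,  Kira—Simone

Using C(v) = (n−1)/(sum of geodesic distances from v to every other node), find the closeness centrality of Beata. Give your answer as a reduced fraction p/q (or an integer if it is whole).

Distances from Beata: Akira:1, Chen:3, Dee:2, Goran:2, Kira:1, Leo:2, Sara:2, Simone:2. Sum = 15.
n = 9, so closeness = 8/15.

8/15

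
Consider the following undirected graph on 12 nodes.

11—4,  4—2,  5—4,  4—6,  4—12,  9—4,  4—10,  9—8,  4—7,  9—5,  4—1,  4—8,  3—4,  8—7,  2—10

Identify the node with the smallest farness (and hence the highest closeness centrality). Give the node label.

Farness (sum of distances to all others) for each node — 1:21, 2:20, 3:21, 4:11, 5:20, 6:21, 7:20, 8:19, 9:19, 10:20, 11:21, 12:21.
The smallest farness is 11, for 4, so 4 has the highest closeness.

4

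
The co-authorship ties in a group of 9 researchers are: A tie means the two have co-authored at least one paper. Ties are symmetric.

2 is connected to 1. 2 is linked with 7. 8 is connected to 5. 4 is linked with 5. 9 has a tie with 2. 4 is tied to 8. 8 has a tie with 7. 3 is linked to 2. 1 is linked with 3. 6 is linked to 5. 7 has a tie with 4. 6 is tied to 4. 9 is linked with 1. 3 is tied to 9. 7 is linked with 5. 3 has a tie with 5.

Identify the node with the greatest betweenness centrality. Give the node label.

5

Unnormalized betweenness of each node: 1:0, 2:9/2, 3:41/6, 4:4/3, 5:55/6, 6:0, 7:31/6, 8:0, 9:0.
5 has the largest value, 55/6, making it the main broker — the node through which the most shortest paths run.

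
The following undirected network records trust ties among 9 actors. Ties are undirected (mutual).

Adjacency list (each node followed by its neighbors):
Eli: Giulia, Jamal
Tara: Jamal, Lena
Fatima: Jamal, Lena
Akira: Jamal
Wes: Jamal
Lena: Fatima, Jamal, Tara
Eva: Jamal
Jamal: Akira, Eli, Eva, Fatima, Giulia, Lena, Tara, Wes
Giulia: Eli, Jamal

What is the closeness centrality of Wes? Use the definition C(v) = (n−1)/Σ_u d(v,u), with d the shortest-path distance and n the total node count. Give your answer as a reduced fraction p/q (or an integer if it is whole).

Distances from Wes: Akira:2, Eli:2, Eva:2, Fatima:2, Giulia:2, Jamal:1, Lena:2, Tara:2. Sum = 15.
n = 9, so closeness = 8/15.

8/15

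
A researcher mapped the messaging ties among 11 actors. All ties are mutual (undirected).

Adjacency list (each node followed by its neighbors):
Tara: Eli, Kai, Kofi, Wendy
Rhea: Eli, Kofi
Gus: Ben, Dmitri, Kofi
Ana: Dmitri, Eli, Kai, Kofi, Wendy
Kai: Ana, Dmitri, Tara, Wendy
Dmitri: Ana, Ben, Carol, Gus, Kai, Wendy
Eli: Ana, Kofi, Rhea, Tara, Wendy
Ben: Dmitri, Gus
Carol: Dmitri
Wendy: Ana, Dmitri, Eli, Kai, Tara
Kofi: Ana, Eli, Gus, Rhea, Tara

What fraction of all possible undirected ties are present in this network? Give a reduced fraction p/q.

There are 21 edges and 11 nodes, so the maximum possible is C(11,2) = 55.
Density = 21/55.

21/55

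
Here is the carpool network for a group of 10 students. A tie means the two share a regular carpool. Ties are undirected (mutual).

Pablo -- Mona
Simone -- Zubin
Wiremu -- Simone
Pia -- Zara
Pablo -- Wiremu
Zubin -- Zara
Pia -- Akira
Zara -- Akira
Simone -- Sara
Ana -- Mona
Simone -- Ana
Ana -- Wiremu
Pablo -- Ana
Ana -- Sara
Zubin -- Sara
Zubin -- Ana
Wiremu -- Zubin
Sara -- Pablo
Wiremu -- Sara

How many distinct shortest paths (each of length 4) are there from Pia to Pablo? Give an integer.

The shortest distance is 4. The length-4 paths are: Pia–Zara–Zubin–Ana–Pablo; Pia–Zara–Zubin–Sara–Pablo; Pia–Zara–Zubin–Wiremu–Pablo.
That gives 3 distinct shortest paths.

3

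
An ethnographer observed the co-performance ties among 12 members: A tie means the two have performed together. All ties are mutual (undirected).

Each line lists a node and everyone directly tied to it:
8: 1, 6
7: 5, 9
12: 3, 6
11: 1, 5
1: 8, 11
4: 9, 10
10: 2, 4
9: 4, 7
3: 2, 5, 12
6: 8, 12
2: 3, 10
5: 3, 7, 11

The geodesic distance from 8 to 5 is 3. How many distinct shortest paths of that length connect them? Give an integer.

1

The shortest distance is 3, and the only length-3 path is 8–1–11–5. So there is exactly 1 shortest path.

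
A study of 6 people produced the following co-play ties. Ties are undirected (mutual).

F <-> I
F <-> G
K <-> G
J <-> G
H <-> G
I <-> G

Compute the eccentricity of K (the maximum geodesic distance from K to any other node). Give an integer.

Distances from K: F:2, G:1, H:2, I:2, J:2.
The largest is 2 (to H, J, F, and I), so the eccentricity of K is 2.

2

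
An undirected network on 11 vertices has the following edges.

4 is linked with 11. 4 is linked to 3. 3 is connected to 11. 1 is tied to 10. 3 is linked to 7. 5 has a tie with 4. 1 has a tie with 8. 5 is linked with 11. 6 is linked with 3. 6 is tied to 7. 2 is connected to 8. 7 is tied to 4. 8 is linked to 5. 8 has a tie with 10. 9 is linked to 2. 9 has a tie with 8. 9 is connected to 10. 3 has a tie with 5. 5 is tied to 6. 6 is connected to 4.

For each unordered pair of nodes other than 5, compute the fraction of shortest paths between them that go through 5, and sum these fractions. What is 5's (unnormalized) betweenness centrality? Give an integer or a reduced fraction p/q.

76/3

Pairs whose geodesics pass through 5 — 3–1: 1; 3–2: 1; 3–8: 1; 3–9: 1; 3–10: 1; 11–6: 1/3; 11–1: 1; 11–2: 1; 11–8: 1; 11–9: 1; 11–10: 1; 6–1: 1; 6–2: 1; 6–8: 1 … (+12 more pairs).
All other pairs contribute 0.
Summing the contributions gives betweenness(5) = 76/3.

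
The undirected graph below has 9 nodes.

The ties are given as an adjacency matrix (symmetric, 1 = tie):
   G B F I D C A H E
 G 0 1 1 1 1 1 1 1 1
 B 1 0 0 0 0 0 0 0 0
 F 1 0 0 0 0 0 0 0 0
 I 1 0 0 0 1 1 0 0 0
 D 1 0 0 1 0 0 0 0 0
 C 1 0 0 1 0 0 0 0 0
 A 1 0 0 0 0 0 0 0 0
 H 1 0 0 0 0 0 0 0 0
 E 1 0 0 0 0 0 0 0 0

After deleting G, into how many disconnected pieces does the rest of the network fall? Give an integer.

6

Without G, the remaining ties split the others into: {B}; {F}; {C, D, I}; {A}; {H}; {E}.
That's 6 separate components.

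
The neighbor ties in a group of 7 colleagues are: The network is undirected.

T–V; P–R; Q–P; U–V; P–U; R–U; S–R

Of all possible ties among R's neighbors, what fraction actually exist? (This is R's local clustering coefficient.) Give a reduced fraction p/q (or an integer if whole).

1/3

R's neighbors: P, S, and U (k = 3).
Possible neighbor pairs: C(3,2) = 3. Edges among them: P–U → e = 1.
Clustering(R) = 1/3.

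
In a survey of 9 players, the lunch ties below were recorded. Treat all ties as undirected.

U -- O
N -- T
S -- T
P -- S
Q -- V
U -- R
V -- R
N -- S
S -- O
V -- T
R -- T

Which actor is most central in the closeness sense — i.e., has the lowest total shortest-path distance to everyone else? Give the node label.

T

Farness (sum of distances to all others) for each node — N:16, O:17, P:20, Q:22, R:14, S:13, T:12, U:17, V:15.
The smallest farness is 12, for T, so T has the highest closeness.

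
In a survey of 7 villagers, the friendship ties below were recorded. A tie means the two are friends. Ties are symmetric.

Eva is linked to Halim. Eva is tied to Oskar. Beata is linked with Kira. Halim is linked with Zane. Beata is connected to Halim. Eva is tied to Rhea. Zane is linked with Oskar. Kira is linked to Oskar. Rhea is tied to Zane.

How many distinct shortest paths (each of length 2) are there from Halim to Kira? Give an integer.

1

The shortest distance is 2, and the only length-2 path is Halim–Beata–Kira. So there is exactly 1 shortest path.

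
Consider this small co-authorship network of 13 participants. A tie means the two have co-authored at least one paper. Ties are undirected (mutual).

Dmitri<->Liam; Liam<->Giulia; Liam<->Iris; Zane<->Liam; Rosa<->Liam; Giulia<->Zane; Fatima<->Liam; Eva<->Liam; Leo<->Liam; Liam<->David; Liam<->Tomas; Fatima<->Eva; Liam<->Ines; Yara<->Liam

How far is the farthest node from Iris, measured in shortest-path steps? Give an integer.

Distances from Iris: David:2, Dmitri:2, Eva:2, Fatima:2, Giulia:2, Ines:2, Leo:2, Liam:1, Rosa:2, Tomas:2, Yara:2, Zane:2.
The largest is 2 (to Leo, Yara, Tomas, Rosa, Giulia, Dmitri, Fatima, Eva, David, Ines, and Zane), so the eccentricity of Iris is 2.

2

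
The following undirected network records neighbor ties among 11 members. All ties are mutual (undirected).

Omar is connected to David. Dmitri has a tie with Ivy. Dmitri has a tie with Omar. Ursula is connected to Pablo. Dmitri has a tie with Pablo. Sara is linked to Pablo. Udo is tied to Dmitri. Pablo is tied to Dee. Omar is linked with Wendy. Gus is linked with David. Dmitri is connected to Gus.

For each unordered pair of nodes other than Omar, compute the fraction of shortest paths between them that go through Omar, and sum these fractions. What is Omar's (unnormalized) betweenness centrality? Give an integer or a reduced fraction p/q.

25/2

Pairs whose geodesics pass through Omar — Ursula–Wendy: 1; Ursula–David: 1/2; Wendy–Dee: 1; Wendy–Udo: 1; Wendy–Pablo: 1; Wendy–Ivy: 1; Wendy–Gus: 2/2; Wendy–Dmitri: 1; Wendy–Sara: 1; Wendy–David: 1; Dee–David: 1/2; Udo–David: 1/2; Pablo–David: 1/2; Ivy–David: 1/2 … (+2 more pairs).
All other pairs contribute 0.
Summing the contributions gives betweenness(Omar) = 25/2.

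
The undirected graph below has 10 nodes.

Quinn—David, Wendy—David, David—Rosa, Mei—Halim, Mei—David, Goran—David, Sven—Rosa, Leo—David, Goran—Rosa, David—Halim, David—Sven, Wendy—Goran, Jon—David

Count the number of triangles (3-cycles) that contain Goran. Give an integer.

Goran's neighbors: David, Rosa, and Wendy.
Neighbor pairs that are themselves tied: Goran–David–Rosa; Goran–David–Wendy. Each forms one triangle with Goran, for 2 in total.

2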